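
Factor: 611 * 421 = 257231 =13^1*47^1*421^1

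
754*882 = 665028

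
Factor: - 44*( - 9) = 2^2  *  3^2 * 11^1 = 396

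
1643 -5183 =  - 3540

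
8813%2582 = 1067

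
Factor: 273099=3^1*91033^1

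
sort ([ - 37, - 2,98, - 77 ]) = [ - 77, - 37 , - 2, 98]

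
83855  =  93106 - 9251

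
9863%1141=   735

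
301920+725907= 1027827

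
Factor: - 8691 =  - 3^1 * 2897^1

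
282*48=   13536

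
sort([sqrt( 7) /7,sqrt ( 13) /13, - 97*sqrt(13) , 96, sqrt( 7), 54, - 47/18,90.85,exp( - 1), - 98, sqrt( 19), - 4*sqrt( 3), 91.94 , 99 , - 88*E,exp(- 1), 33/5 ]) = [ - 97*sqrt(  13 ) ,-88*E, - 98, -4 *sqrt(3), - 47/18, sqrt (13)/13, exp ( - 1), exp(  -  1),sqrt (7)/7, sqrt( 7), sqrt( 19), 33/5,54, 90.85,91.94,  96, 99]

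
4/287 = 4/287= 0.01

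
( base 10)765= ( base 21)1f9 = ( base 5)11030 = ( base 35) LU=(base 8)1375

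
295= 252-  -  43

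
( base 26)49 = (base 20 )5d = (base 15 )78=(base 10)113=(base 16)71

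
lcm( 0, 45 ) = 0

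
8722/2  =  4361  =  4361.00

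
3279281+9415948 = 12695229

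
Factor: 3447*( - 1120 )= -2^5*3^2*5^1*7^1*383^1 = - 3860640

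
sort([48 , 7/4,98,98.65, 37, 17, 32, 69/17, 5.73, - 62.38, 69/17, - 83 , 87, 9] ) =[ - 83, - 62.38,7/4,69/17, 69/17, 5.73,9,17, 32 , 37, 48, 87 , 98, 98.65 ] 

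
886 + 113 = 999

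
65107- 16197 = 48910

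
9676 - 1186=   8490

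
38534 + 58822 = 97356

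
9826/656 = 4913/328 = 14.98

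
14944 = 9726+5218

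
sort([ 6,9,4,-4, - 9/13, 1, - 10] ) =[-10, - 4,-9/13, 1, 4, 6,9 ]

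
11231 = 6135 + 5096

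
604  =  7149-6545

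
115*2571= 295665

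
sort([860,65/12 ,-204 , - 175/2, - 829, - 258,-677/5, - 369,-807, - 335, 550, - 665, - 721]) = [ - 829,-807, - 721, - 665 , - 369, - 335 , - 258,-204,-677/5,-175/2, 65/12,550,860] 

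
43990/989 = 44 + 474/989 =44.48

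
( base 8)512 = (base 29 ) bb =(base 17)127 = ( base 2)101001010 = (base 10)330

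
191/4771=191/4771= 0.04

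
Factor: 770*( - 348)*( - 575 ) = 154077000 = 2^3*3^1*5^3 * 7^1 * 11^1*23^1* 29^1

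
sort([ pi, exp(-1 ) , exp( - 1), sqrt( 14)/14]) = [ sqrt ( 14)/14,exp(- 1), exp(  -  1) , pi]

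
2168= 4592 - 2424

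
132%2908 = 132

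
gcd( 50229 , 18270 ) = 9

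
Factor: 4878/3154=3^2 * 19^(- 1 )* 83^( - 1)*271^1 = 2439/1577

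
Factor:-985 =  - 5^1*197^1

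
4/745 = 4/745 = 0.01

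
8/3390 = 4/1695 = 0.00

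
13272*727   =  9648744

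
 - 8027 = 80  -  8107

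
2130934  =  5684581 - 3553647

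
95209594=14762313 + 80447281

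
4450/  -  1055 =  - 5 + 165/211 = - 4.22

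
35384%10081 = 5141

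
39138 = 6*6523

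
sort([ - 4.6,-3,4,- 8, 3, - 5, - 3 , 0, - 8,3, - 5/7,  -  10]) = [ - 10, - 8 , - 8 , - 5,-4.6, - 3, - 3, - 5/7,0,3, 3, 4]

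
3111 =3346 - 235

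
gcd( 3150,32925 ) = 75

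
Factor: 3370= 2^1*5^1*337^1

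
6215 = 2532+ 3683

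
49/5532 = 49/5532 = 0.01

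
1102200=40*27555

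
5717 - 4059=1658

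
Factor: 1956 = 2^2 * 3^1*163^1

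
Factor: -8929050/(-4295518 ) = 3^1*5^2*13^1*19^1*47^( - 1 )*241^1*45697^( - 1) = 4464525/2147759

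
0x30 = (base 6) 120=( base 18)2C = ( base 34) 1E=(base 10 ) 48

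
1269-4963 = - 3694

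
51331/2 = 25665 + 1/2 =25665.50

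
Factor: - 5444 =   -  2^2*1361^1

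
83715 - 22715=61000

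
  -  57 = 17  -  74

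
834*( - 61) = -50874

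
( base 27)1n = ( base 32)1I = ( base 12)42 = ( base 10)50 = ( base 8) 62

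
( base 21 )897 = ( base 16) e8c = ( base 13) 1906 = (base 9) 5087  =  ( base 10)3724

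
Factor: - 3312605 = - 5^1 *61^1*10861^1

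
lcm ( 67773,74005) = 6438435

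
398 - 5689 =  - 5291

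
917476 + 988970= 1906446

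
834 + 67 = 901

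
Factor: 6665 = 5^1 * 31^1*43^1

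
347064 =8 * 43383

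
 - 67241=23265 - 90506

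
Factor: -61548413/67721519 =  - 191^1*322243^1 * 67721519^ (  -  1)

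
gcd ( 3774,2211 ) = 3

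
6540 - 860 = 5680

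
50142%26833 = 23309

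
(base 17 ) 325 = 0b1110001010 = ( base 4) 32022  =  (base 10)906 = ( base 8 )1612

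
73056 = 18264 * 4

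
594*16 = 9504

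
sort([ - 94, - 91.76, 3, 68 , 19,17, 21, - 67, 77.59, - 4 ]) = [ - 94, - 91.76,-67, - 4,3 , 17, 19, 21, 68,77.59]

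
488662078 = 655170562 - 166508484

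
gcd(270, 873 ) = 9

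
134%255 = 134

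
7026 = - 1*( - 7026)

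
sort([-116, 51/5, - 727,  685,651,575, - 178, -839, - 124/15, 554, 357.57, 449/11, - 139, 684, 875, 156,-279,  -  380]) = [ - 839, - 727,  -  380 ,  -  279, - 178 ,  -  139,-116,-124/15, 51/5, 449/11, 156,357.57, 554 , 575, 651,684, 685,  875 ]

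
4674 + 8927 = 13601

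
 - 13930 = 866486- 880416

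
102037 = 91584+10453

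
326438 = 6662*49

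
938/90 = 469/45 = 10.42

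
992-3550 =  - 2558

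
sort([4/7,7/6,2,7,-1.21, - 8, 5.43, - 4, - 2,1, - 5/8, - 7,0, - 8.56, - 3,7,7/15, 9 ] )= [ - 8.56,- 8, - 7, - 4,-3, - 2, - 1.21 , - 5/8,0  ,  7/15,4/7,1 , 7/6, 2,5.43, 7,7,  9]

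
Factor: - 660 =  - 2^2*3^1*5^1 * 11^1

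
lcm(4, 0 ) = 0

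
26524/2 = 13262=13262.00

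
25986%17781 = 8205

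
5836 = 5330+506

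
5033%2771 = 2262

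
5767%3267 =2500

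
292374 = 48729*6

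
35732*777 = 27763764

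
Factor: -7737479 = - 41^1* 188719^1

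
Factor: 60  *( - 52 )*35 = -109200 = - 2^4*3^1*5^2 * 7^1*13^1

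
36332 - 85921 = -49589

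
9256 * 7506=69475536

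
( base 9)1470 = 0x45C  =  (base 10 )1116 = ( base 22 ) 26G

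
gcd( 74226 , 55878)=834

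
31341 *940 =29460540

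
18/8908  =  9/4454 = 0.00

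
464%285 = 179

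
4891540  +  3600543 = 8492083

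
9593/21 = 9593/21= 456.81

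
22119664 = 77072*287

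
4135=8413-4278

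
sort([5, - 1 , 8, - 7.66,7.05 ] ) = [ - 7.66, - 1,5, 7.05, 8]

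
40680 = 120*339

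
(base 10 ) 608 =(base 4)21200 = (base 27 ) ME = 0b1001100000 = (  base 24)118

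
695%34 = 15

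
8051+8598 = 16649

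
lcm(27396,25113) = 301356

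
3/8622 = 1/2874 =0.00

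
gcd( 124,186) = 62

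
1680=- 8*( - 210) 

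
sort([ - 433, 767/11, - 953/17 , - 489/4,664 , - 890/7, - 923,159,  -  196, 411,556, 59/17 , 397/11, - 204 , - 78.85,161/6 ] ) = [ - 923, - 433, - 204,-196, - 890/7, - 489/4, - 78.85 , - 953/17, 59/17,161/6,397/11,  767/11 , 159, 411,556, 664 ]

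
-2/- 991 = 2/991=0.00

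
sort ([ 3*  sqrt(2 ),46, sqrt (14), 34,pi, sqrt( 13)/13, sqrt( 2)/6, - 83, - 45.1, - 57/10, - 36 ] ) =[  -  83,-45.1, - 36, - 57/10, sqrt(2)/6  ,  sqrt(13)/13,pi, sqrt( 14),3*sqrt( 2),34, 46]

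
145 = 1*145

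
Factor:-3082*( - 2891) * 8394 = 74791060428  =  2^2*3^1*7^2 * 23^1 * 59^1*67^1*1399^1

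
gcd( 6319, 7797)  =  1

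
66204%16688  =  16140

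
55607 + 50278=105885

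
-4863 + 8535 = 3672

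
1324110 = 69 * 19190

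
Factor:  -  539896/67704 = -3^( - 1)*13^(-1)*311^1  =  - 311/39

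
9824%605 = 144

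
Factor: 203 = 7^1 * 29^1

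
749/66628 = 749/66628 = 0.01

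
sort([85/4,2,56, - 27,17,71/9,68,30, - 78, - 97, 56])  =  [-97, - 78, - 27,2, 71/9,  17,85/4,30,  56,56,68 ]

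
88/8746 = 44/4373 = 0.01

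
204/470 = 102/235 = 0.43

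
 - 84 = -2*42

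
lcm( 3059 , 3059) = 3059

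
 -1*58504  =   - 58504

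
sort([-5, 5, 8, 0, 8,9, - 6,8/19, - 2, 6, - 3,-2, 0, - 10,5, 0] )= [-10,-6  , - 5,- 3, - 2,-2, 0, 0,0, 8/19, 5,5, 6,8 , 8, 9]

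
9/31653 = 1/3517 = 0.00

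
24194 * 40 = 967760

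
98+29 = 127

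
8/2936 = 1/367 = 0.00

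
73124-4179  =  68945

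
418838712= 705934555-287095843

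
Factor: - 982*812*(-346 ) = 2^4*7^1*29^1 * 173^1*491^1 = 275894864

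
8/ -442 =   -  4/221 =- 0.02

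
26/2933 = 26/2933 = 0.01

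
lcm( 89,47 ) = 4183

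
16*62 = 992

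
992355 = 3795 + 988560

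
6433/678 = 6433/678= 9.49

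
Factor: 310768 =2^4*19423^1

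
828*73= 60444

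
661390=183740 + 477650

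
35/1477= 5/211  =  0.02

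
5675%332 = 31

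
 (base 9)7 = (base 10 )7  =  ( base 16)7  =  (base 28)7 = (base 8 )7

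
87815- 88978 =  - 1163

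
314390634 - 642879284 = -328488650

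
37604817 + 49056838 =86661655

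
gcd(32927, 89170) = 1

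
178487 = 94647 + 83840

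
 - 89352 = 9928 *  ( - 9)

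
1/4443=1/4443 = 0.00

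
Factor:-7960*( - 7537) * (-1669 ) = -100130853880=   - 2^3 * 5^1*199^1 * 1669^1 * 7537^1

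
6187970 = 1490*4153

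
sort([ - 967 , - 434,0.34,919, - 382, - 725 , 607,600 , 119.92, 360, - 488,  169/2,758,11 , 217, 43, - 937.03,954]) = [  -  967, - 937.03, - 725, - 488, - 434, -382,  0.34, 11,  43,169/2,119.92,217,360,600,  607,758,919, 954 ]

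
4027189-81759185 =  - 77731996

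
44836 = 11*4076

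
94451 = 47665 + 46786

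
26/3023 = 26/3023=0.01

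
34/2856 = 1/84 = 0.01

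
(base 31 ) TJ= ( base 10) 918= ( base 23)1GL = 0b1110010110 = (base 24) 1E6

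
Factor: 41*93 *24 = 2^3*3^2*31^1*41^1 =91512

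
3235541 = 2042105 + 1193436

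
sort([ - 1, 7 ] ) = [ - 1, 7] 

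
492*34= 16728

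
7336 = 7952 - 616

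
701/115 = 701/115 = 6.10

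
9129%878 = 349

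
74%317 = 74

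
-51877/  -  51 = 51877/51 = 1017.20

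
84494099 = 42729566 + 41764533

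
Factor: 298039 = 7^1*42577^1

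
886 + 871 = 1757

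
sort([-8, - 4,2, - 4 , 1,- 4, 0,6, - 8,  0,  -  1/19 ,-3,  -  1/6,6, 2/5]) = [ - 8, -8, - 4,-4,-4, - 3,-1/6, - 1/19,0,  0,  2/5,1, 2, 6, 6]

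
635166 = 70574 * 9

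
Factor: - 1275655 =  - 5^1*103^1*2477^1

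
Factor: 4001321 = 59^1*67819^1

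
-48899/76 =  - 644+45/76 =- 643.41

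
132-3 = 129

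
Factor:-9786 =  - 2^1 * 3^1*7^1 * 233^1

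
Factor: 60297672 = 2^3*3^1*2512403^1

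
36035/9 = 4003 + 8/9 = 4003.89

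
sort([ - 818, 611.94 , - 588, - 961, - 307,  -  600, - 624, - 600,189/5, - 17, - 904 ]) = [ - 961, - 904,- 818,  -  624, - 600, - 600, - 588,-307, - 17,189/5  ,  611.94]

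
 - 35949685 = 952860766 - 988810451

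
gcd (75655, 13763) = 1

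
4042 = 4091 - 49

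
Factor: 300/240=5/4=2^(-2)*5^1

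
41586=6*6931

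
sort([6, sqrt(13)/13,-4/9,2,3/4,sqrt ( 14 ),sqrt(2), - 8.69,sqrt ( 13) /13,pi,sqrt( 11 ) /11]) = [  -  8.69, - 4/9, sqrt( 13) /13, sqrt( 13 )/13,sqrt(11 )/11,3/4,  sqrt(2 ),2, pi,sqrt( 14 ), 6] 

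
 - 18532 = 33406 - 51938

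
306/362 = 153/181 = 0.85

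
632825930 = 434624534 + 198201396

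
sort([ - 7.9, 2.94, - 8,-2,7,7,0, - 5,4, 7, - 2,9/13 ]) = [ - 8, - 7.9, - 5, - 2, - 2,0,9/13 , 2.94,4,7,7 , 7 ]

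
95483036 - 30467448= 65015588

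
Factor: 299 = 13^1*23^1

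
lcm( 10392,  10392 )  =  10392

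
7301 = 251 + 7050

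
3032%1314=404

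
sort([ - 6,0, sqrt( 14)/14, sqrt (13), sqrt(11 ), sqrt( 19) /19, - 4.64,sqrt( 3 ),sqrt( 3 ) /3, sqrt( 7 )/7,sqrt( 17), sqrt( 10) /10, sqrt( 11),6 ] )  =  [ - 6 , - 4.64, 0, sqrt( 19) /19, sqrt( 14)/14, sqrt( 10 ) /10,sqrt( 7)/7, sqrt(3 )/3 , sqrt( 3), sqrt( 11), sqrt(11) , sqrt( 13), sqrt( 17 ), 6]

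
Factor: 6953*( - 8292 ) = -57654276  =  - 2^2* 3^1*17^1* 409^1* 691^1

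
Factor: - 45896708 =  - 2^2 *11^1*13^1 * 80239^1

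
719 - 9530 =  - 8811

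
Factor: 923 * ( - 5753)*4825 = -25620841675 = -  5^2*11^1*13^1 * 71^1*193^1*523^1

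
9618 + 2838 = 12456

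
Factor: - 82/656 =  - 1/8 =- 2^ (-3)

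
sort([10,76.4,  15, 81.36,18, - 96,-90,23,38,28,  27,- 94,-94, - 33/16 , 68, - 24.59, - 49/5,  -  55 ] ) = [  -  96, - 94, - 94, - 90,-55,-24.59 , - 49/5,  -  33/16,  10,15, 18, 23, 27 , 28,  38,68, 76.4, 81.36] 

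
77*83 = 6391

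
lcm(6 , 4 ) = 12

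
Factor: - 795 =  - 3^1*5^1* 53^1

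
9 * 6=54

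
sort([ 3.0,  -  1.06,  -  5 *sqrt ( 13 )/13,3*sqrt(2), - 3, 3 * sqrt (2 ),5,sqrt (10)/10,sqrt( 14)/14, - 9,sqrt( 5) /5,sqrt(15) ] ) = [  -  9 , - 3,- 5 * sqrt(13 )/13 , - 1.06,sqrt( 14 ) /14,sqrt( 10 )/10 , sqrt(5 )/5, 3.0,sqrt( 15),3 * sqrt(2) , 3*sqrt( 2 ),5 ] 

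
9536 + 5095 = 14631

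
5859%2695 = 469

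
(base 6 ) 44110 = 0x17ca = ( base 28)7le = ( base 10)6090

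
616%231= 154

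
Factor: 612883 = 19^1*32257^1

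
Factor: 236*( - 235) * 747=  - 2^2*3^2*5^1*47^1 * 59^1*83^1=-  41428620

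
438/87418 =219/43709 = 0.01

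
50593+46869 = 97462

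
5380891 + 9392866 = 14773757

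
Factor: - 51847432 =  - 2^3*7^1*13^1*229^1*311^1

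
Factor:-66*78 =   -  5148= - 2^2*3^2*11^1 * 13^1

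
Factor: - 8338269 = - 3^1*2779423^1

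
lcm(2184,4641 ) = 37128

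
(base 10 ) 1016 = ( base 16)3f8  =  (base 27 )1AH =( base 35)T1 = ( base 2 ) 1111111000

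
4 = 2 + 2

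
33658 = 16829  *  2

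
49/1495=49/1495 = 0.03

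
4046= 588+3458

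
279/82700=279/82700=0.00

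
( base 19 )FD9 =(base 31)5RT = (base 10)5671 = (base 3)21210001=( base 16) 1627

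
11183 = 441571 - 430388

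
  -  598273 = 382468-980741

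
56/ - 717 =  - 56/717 = - 0.08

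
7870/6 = 1311+2/3 = 1311.67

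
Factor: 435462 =2^1*3^1*72577^1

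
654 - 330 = 324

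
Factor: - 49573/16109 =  - 557/181 = - 181^ ( - 1)*557^1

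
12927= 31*417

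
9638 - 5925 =3713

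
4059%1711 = 637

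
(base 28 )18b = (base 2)1111111011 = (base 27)1ak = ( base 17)38G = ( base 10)1019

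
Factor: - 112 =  - 2^4*7^1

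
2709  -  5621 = - 2912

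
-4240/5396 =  - 1+289/1349 = -0.79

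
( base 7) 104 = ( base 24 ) 25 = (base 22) 29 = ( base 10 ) 53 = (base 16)35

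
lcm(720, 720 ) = 720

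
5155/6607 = 5155/6607 = 0.78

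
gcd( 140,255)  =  5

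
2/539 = 2/539  =  0.00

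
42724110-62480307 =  - 19756197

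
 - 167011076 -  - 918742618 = 751731542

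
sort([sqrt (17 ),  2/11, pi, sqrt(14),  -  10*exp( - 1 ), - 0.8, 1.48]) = [ - 10*exp( - 1 ), - 0.8 , 2/11,1.48, pi,sqrt( 14), sqrt( 17 )]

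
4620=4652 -32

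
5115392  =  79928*64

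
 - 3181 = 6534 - 9715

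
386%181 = 24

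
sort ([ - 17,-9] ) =[ - 17, - 9 ]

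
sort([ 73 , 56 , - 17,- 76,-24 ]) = [ - 76,- 24,-17,56,73]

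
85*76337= 6488645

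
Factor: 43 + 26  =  69  =  3^1*23^1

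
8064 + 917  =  8981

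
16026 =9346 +6680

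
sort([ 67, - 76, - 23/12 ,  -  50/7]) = [ - 76, - 50/7, - 23/12, 67] 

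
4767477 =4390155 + 377322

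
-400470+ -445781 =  - 846251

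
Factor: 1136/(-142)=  - 8  =  - 2^3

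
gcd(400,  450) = 50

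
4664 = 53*88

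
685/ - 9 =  - 685/9  =  -76.11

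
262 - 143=119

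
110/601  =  110/601  =  0.18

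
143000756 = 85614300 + 57386456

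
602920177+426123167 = 1029043344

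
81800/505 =161+99/101 = 161.98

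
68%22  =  2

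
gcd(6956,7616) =4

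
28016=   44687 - 16671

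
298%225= 73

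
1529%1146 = 383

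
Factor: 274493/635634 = 2^(  -  1 ) * 3^(-3) * 19^1 * 79^( - 1 )*149^( - 1) * 14447^1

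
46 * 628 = 28888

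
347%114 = 5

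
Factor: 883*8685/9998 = 7668855/9998= 2^( - 1)*3^2 * 5^1*193^1*883^1 * 4999^( - 1 ) 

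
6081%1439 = 325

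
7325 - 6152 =1173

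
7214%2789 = 1636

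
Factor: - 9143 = - 41^1*223^1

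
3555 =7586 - 4031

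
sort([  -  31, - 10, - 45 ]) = [ - 45, - 31, - 10]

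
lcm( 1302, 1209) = 16926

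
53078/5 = 10615 + 3/5 = 10615.60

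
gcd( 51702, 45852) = 6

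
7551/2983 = 7551/2983 = 2.53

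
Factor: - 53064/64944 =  - 2^(-1)*41^( - 1 ) * 67^1 = - 67/82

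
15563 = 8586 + 6977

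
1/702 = 1/702 = 0.00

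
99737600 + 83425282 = 183162882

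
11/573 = 11/573 = 0.02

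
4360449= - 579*( - 7531 )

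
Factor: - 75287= - 79^1*953^1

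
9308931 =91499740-82190809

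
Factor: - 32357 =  - 13^1 * 19^1*131^1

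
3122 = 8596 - 5474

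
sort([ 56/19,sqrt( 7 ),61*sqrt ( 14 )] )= [ sqrt( 7),56/19,61 * sqrt(14) ] 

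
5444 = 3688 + 1756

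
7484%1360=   684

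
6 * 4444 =26664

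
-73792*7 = -516544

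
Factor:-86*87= - 7482=- 2^1*3^1*29^1 * 43^1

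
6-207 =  - 201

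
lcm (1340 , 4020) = 4020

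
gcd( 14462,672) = 14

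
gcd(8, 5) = 1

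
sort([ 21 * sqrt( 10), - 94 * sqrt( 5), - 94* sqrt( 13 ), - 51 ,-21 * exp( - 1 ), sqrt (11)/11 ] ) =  [ - 94*sqrt( 13),-94*sqrt ( 5), - 51 , - 21*exp( - 1), sqrt(11 ) /11,21 * sqrt( 10)]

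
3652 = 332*11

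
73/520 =73/520  =  0.14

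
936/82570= 468/41285 = 0.01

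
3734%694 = 264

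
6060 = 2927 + 3133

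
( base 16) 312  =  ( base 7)2202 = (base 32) OI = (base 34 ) N4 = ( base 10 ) 786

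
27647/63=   27647/63 = 438.84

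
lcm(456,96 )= 1824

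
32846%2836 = 1650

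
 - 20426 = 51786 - 72212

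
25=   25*1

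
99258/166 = 49629/83 = 597.94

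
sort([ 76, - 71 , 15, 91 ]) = [ - 71,15,76, 91]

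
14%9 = 5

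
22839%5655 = 219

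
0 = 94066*0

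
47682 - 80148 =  - 32466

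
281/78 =281/78= 3.60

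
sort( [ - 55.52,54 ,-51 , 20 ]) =[ - 55.52 ,  -  51,  20,54]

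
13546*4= 54184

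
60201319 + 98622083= 158823402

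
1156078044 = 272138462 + 883939582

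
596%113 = 31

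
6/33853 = 6/33853=   0.00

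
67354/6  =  11225 + 2/3  =  11225.67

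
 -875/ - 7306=875/7306 = 0.12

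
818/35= 23  +  13/35=23.37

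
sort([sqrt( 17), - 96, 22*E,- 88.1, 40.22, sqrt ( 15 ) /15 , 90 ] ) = [-96, - 88.1, sqrt(15 )/15, sqrt( 17),40.22, 22  *  E , 90] 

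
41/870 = 41/870 = 0.05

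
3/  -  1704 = - 1 + 567/568 = - 0.00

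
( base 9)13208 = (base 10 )8918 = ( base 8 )21326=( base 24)fbe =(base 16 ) 22D6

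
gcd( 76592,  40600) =8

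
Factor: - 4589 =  - 13^1 * 353^1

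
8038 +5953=13991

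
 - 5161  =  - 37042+31881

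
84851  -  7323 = 77528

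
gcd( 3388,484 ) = 484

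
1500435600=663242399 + 837193201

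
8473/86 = 98  +  45/86 = 98.52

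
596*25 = 14900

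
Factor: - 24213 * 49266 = - 2^1*3^3*7^2*17^1*23^1*1153^1 = - 1192877658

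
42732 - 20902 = 21830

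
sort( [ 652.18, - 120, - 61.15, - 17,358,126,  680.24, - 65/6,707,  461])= [- 120, - 61.15, - 17, - 65/6, 126,358,461,652.18,680.24, 707]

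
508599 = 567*897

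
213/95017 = 213/95017=0.00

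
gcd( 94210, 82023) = 1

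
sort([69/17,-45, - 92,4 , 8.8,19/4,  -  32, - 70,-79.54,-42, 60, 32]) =[ - 92, - 79.54, - 70, - 45, -42, - 32, 4, 69/17, 19/4,  8.8,  32, 60 ] 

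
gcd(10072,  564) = 4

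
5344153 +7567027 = 12911180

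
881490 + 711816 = 1593306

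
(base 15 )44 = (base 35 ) 1t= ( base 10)64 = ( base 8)100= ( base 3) 2101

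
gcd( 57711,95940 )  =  3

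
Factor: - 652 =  - 2^2 *163^1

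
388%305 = 83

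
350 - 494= - 144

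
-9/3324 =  - 1 + 1105/1108 = - 0.00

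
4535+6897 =11432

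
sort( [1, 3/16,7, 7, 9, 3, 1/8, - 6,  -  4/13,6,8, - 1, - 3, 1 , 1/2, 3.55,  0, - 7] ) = [ - 7, - 6, - 3 , - 1,  -  4/13, 0,1/8, 3/16, 1/2, 1, 1, 3,3.55, 6,7,7, 8,9]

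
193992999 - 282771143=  - 88778144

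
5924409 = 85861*69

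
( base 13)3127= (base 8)15211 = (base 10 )6793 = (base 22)E0H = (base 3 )100022121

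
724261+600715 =1324976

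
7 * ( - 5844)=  - 40908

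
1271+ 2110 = 3381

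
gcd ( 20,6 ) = 2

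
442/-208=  - 17/8 = - 2.12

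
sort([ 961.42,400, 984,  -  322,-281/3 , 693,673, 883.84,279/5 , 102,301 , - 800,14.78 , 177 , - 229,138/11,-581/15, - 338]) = [ -800, - 338,-322,- 229,-281/3, -581/15,138/11,  14.78, 279/5 , 102,177, 301,400,  673,  693, 883.84, 961.42 , 984 ] 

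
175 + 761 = 936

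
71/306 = 71/306 = 0.23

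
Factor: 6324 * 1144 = 7234656 = 2^5 * 3^1*11^1 * 13^1*17^1 * 31^1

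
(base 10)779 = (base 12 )54B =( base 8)1413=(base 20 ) 1IJ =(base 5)11104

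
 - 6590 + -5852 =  - 12442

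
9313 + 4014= 13327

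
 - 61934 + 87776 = 25842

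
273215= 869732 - 596517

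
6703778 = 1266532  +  5437246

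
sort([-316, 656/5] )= [ - 316,656/5 ] 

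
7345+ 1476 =8821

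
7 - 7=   0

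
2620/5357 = 2620/5357 = 0.49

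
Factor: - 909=  -  3^2*101^1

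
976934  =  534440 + 442494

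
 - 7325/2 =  - 7325/2=-  3662.50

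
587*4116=2416092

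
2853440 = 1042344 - -1811096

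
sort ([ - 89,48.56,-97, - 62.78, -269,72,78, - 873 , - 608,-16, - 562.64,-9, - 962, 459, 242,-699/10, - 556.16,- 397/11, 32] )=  [ - 962, - 873,- 608, - 562.64 , - 556.16, - 269,  -  97, - 89, - 699/10,  -  62.78, - 397/11 ,- 16 ,-9,  32,48.56,  72, 78,242, 459 ] 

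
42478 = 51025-8547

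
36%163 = 36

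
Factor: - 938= - 2^1*7^1*67^1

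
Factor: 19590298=2^1*7^2*13^1*15377^1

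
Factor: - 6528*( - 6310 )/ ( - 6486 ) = - 6865280/1081 = - 2^7*5^1*17^1*23^ ( - 1 ) * 47^ ( - 1)*631^1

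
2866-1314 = 1552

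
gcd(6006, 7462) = 182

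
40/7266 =20/3633 = 0.01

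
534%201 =132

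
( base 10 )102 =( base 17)60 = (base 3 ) 10210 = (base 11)93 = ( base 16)66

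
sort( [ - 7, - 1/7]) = [ - 7, - 1/7 ] 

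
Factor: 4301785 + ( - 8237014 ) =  - 3^1*139^1 * 9437^1 = -  3935229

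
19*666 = 12654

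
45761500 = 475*96340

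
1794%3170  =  1794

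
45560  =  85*536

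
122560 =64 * 1915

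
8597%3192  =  2213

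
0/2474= 0=0.00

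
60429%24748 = 10933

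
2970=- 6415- - 9385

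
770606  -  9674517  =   - 8903911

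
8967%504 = 399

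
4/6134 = 2/3067= 0.00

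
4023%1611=801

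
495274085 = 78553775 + 416720310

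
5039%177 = 83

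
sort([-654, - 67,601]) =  [-654, -67,601]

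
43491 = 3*14497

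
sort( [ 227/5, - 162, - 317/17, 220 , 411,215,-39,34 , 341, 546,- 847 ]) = [ - 847 , - 162,- 39,  -  317/17,  34, 227/5 , 215,  220 , 341,411,546]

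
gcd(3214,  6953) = 1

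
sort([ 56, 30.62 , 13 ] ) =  [13, 30.62,56]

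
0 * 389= 0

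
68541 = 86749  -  18208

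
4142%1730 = 682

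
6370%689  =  169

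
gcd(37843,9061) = 533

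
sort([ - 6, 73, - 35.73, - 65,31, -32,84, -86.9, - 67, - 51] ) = [ - 86.9 , - 67, - 65, - 51, - 35.73 , - 32, - 6,31,73,84]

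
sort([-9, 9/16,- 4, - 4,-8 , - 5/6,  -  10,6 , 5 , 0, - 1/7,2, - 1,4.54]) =[ - 10, - 9 , - 8, - 4, - 4 , - 1, - 5/6, - 1/7,0, 9/16, 2,4.54,5, 6 ] 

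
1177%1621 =1177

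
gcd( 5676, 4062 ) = 6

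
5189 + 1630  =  6819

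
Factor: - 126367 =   -  107^1*1181^1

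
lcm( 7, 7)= 7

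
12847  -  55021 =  - 42174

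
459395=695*661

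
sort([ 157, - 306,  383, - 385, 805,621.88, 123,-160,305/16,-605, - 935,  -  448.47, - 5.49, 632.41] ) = [ - 935,-605,-448.47, -385, - 306,  -  160, -5.49,305/16,  123,157,383, 621.88,632.41,  805] 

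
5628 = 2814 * 2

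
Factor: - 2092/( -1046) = 2^1 = 2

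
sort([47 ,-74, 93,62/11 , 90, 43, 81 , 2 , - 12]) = [-74, - 12,2,62/11,  43,47,81,  90,93]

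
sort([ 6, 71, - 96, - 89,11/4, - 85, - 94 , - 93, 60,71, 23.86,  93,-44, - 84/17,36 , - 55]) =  [- 96, -94,-93, - 89, - 85, - 55, - 44,-84/17 , 11/4,  6, 23.86, 36, 60, 71 , 71,  93]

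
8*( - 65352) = -522816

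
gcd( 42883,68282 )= 1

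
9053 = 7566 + 1487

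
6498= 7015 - 517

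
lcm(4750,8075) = 80750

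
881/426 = 881/426= 2.07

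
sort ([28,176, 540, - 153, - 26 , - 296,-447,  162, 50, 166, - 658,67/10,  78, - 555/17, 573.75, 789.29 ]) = [ - 658, - 447, - 296,- 153, - 555/17, - 26, 67/10, 28,50, 78,162,166,176,540,573.75, 789.29 ] 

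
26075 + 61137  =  87212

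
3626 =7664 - 4038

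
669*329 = 220101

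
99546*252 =25085592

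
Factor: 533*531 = 283023 = 3^2*13^1*41^1*59^1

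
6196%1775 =871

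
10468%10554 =10468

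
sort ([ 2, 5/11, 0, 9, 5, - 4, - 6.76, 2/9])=[ - 6.76, - 4,0,2/9 , 5/11, 2, 5,9 ] 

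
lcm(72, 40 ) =360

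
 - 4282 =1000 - 5282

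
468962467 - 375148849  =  93813618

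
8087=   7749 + 338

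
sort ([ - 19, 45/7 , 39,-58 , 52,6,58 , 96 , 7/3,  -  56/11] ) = [ - 58, - 19,  -  56/11, 7/3, 6,45/7 , 39 , 52,  58, 96 ]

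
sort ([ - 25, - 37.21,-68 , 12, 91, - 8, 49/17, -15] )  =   [  -  68, - 37.21, - 25, - 15,-8, 49/17,  12,91] 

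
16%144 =16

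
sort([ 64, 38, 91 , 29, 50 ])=[29,38, 50, 64, 91 ]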